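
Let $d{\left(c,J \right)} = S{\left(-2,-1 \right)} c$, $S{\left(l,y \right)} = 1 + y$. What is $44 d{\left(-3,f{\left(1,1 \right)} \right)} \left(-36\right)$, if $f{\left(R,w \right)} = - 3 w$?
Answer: $0$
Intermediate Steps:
$d{\left(c,J \right)} = 0$ ($d{\left(c,J \right)} = \left(1 - 1\right) c = 0 c = 0$)
$44 d{\left(-3,f{\left(1,1 \right)} \right)} \left(-36\right) = 44 \cdot 0 \left(-36\right) = 0 \left(-36\right) = 0$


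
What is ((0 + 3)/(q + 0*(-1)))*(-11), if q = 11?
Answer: -3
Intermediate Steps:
((0 + 3)/(q + 0*(-1)))*(-11) = ((0 + 3)/(11 + 0*(-1)))*(-11) = (3/(11 + 0))*(-11) = (3/11)*(-11) = -3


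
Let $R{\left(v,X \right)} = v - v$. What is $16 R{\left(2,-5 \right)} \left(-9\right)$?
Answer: $0$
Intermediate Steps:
$R{\left(v,X \right)} = 0$
$16 R{\left(2,-5 \right)} \left(-9\right) = 16 \cdot 0 \left(-9\right) = 0 \left(-9\right) = 0$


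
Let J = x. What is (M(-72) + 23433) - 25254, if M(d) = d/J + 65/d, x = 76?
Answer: -2493659/1368 ≈ -1822.8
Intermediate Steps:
J = 76
M(d) = 65/d + d/76 (M(d) = d/76 + 65/d = 65/d + d/76)
(M(-72) + 23433) - 25254 = ((65/(-72) + (1/76)*(-72)) + 23433) - 25254 = ((65*(-1/72) - 18/19) + 23433) - 25254 = ((-65/72 - 18/19) + 23433) - 25254 = (-2531/1368 + 23433) - 25254 = 32053813/1368 - 25254 = -2493659/1368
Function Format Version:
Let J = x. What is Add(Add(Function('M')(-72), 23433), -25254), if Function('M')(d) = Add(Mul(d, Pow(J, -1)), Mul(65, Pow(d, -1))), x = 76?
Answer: Rational(-2493659, 1368) ≈ -1822.8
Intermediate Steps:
J = 76
Function('M')(d) = Add(Mul(65, Pow(d, -1)), Mul(Rational(1, 76), d)) (Function('M')(d) = Add(Mul(d, Pow(76, -1)), Mul(65, Pow(d, -1))) = Add(Mul(d, Rational(1, 76)), Mul(65, Pow(d, -1))) = Add(Mul(Rational(1, 76), d), Mul(65, Pow(d, -1))) = Add(Mul(65, Pow(d, -1)), Mul(Rational(1, 76), d)))
Add(Add(Function('M')(-72), 23433), -25254) = Add(Add(Add(Mul(65, Pow(-72, -1)), Mul(Rational(1, 76), -72)), 23433), -25254) = Add(Add(Add(Mul(65, Rational(-1, 72)), Rational(-18, 19)), 23433), -25254) = Add(Add(Add(Rational(-65, 72), Rational(-18, 19)), 23433), -25254) = Add(Add(Rational(-2531, 1368), 23433), -25254) = Add(Rational(32053813, 1368), -25254) = Rational(-2493659, 1368)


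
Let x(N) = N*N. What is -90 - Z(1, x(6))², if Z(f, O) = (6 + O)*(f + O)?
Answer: -2415006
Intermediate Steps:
x(N) = N²
Z(f, O) = (6 + O)*(O + f)
-90 - Z(1, x(6))² = -90 - ((6²)² + 6*6² + 6*1 + 6²*1)² = -90 - (36² + 6*36 + 6 + 36*1)² = -90 - (1296 + 216 + 6 + 36)² = -90 - 1*1554² = -90 - 1*2414916 = -90 - 2414916 = -2415006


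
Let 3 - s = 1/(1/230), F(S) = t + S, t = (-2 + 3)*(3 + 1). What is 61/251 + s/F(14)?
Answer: -55879/4518 ≈ -12.368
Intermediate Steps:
t = 4 (t = 1*4 = 4)
F(S) = 4 + S
s = -227 (s = 3 - 1/(1/230) = 3 - 1/1/230 = 3 - 1*230 = 3 - 230 = -227)
61/251 + s/F(14) = 61/251 - 227/(4 + 14) = 61*(1/251) - 227/18 = 61/251 - 227*1/18 = 61/251 - 227/18 = -55879/4518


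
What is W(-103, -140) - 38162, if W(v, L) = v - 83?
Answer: -38348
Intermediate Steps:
W(v, L) = -83 + v
W(-103, -140) - 38162 = (-83 - 103) - 38162 = -186 - 38162 = -38348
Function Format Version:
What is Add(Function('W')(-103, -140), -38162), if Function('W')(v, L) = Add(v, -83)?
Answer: -38348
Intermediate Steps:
Function('W')(v, L) = Add(-83, v)
Add(Function('W')(-103, -140), -38162) = Add(Add(-83, -103), -38162) = Add(-186, -38162) = -38348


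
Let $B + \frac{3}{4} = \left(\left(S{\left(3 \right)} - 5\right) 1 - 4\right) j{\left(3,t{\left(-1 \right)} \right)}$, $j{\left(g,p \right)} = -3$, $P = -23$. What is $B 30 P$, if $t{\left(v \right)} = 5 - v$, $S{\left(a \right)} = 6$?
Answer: $- \frac{11385}{2} \approx -5692.5$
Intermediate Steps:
$B = \frac{33}{4}$ ($B = - \frac{3}{4} + \left(\left(6 - 5\right) 1 - 4\right) \left(-3\right) = - \frac{3}{4} + \left(1 \cdot 1 - 4\right) \left(-3\right) = - \frac{3}{4} + \left(1 - 4\right) \left(-3\right) = - \frac{3}{4} - -9 = - \frac{3}{4} + 9 = \frac{33}{4} \approx 8.25$)
$B 30 P = \frac{33}{4} \cdot 30 \left(-23\right) = \frac{495}{2} \left(-23\right) = - \frac{11385}{2}$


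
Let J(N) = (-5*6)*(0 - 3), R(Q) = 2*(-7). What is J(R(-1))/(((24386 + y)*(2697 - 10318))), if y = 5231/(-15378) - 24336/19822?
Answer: -1247002020/2574834116882173 ≈ -4.8430e-7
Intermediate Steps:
y = -21723995/13855578 (y = 5231*(-1/15378) - 24336*1/19822 = -5231/15378 - 12168/9911 = -21723995/13855578 ≈ -1.5679)
R(Q) = -14
J(N) = 90 (J(N) = -30*(-3) = 90)
J(R(-1))/(((24386 + y)*(2697 - 10318))) = 90/(((24386 - 21723995/13855578)*(2697 - 10318))) = 90/(((337860401113/13855578)*(-7621))) = 90/(-2574834116882173/13855578) = 90*(-13855578/2574834116882173) = -1247002020/2574834116882173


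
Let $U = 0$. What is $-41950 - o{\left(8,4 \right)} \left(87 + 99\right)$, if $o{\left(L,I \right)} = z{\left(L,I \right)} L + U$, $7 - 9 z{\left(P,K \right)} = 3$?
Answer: $- \frac{127834}{3} \approx -42611.0$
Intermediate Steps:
$z{\left(P,K \right)} = \frac{4}{9}$ ($z{\left(P,K \right)} = \frac{7}{9} - \frac{1}{3} = \frac{4}{9}$)
$o{\left(L,I \right)} = \frac{4 L}{9}$ ($o{\left(L,I \right)} = \frac{4 L}{9} + 0 = \frac{4 L}{9}$)
$-41950 - o{\left(8,4 \right)} \left(87 + 99\right) = -41950 - \frac{4}{9} \cdot 8 \left(87 + 99\right) = -41950 - \frac{32}{9} \cdot 186 = -41950 - \frac{1984}{3} = - \frac{127834}{3}$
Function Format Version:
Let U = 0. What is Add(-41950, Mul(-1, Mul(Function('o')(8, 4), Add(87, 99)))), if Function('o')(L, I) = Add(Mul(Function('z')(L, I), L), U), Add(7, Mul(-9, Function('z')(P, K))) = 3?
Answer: Rational(-127834, 3) ≈ -42611.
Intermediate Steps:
Function('z')(P, K) = Rational(4, 9) (Function('z')(P, K) = Add(Rational(7, 9), Mul(Rational(-1, 9), 3)) = Add(Rational(7, 9), Rational(-1, 3)) = Rational(4, 9))
Function('o')(L, I) = Mul(Rational(4, 9), L) (Function('o')(L, I) = Add(Mul(Rational(4, 9), L), 0) = Mul(Rational(4, 9), L))
Add(-41950, Mul(-1, Mul(Function('o')(8, 4), Add(87, 99)))) = Add(-41950, Mul(-1, Mul(Mul(Rational(4, 9), 8), Add(87, 99)))) = Add(-41950, Mul(-1, Mul(Rational(32, 9), 186))) = Add(-41950, Mul(-1, Rational(1984, 3))) = Add(-41950, Rational(-1984, 3)) = Rational(-127834, 3)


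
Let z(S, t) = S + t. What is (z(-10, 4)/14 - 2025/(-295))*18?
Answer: 47844/413 ≈ 115.84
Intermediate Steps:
(z(-10, 4)/14 - 2025/(-295))*18 = ((-10 + 4)/14 - 2025/(-295))*18 = (-6*1/14 - 2025*(-1/295))*18 = (-3/7 + 405/59)*18 = (2658/413)*18 = 47844/413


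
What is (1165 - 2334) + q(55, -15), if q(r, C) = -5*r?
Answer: -1444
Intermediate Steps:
(1165 - 2334) + q(55, -15) = (1165 - 2334) - 5*55 = -1169 - 275 = -1444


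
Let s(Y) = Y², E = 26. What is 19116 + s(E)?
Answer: 19792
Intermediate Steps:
19116 + s(E) = 19116 + 26² = 19116 + 676 = 19792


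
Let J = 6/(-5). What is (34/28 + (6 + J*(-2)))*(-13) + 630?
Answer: 35351/70 ≈ 505.01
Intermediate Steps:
J = -6/5 (J = 6*(-1/5) = -6/5 ≈ -1.2000)
(34/28 + (6 + J*(-2)))*(-13) + 630 = (34/28 + (6 - 6/5*(-2)))*(-13) + 630 = (34*(1/28) + (6 + 12/5))*(-13) + 630 = (17/14 + 42/5)*(-13) + 630 = (673/70)*(-13) + 630 = -8749/70 + 630 = 35351/70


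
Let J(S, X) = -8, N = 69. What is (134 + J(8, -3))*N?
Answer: 8694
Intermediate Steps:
(134 + J(8, -3))*N = (134 - 8)*69 = 126*69 = 8694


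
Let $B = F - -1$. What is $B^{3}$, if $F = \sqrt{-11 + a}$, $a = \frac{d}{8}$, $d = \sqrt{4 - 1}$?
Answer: $\frac{\left(4 + i \sqrt{2} \sqrt{88 - \sqrt{3}}\right)^{3}}{64} \approx -31.35 - 25.56 i$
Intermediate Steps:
$d = \sqrt{3} \approx 1.732$
$a = \frac{\sqrt{3}}{8} \approx 0.21651$
$F = \sqrt{-11 + \frac{\sqrt{3}}{8}} \approx 3.2838 i$
$B = 1 + \frac{\sqrt{-176 + 2 \sqrt{3}}}{4}$ ($B = \frac{\sqrt{-176 + 2 \sqrt{3}}}{4} - -1 = \frac{\sqrt{-176 + 2 \sqrt{3}}}{4} + 1 = 1 + \frac{\sqrt{-176 + 2 \sqrt{3}}}{4} \approx 1.0 + 3.2838 i$)
$B^{3} = \left(1 + \frac{\sqrt{-176 + 2 \sqrt{3}}}{4}\right)^{3}$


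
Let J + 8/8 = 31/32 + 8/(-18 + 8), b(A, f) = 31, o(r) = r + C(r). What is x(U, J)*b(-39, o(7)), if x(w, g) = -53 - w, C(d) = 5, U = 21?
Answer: -2294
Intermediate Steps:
o(r) = 5 + r (o(r) = r + 5 = 5 + r)
J = -133/160 (J = -1 + (31/32 + 8/(-18 + 8)) = -1 + (31*(1/32) + 8/(-10)) = -1 + (31/32 + 8*(-⅒)) = -1 + (31/32 - ⅘) = -1 + 27/160 = -133/160 ≈ -0.83125)
x(U, J)*b(-39, o(7)) = (-53 - 1*21)*31 = (-53 - 21)*31 = -74*31 = -2294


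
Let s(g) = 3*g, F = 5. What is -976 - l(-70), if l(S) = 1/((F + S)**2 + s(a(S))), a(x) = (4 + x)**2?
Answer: -16877969/17293 ≈ -976.00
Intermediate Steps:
l(S) = 1/((5 + S)**2 + 3*(4 + S)**2)
-976 - l(-70) = -976 - 1/(73 + 4*(-70)**2 + 34*(-70)) = -976 - 1/(73 + 4*4900 - 2380) = -976 - 1/(73 + 19600 - 2380) = -976 - 1/17293 = -16877969/17293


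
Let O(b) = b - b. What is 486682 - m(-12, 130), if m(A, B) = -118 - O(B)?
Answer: 486800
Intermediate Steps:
O(b) = 0
m(A, B) = -118 (m(A, B) = -118 - 1*0 = -118 + 0 = -118)
486682 - m(-12, 130) = 486682 - 1*(-118) = 486682 + 118 = 486800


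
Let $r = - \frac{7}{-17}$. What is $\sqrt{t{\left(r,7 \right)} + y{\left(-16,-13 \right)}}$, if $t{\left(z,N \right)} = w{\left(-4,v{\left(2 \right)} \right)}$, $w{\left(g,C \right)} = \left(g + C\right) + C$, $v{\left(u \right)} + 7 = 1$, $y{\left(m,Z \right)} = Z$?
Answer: $i \sqrt{29} \approx 5.3852 i$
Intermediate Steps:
$v{\left(u \right)} = -6$ ($v{\left(u \right)} = -7 + 1 = -6$)
$r = \frac{7}{17}$ ($r = \left(-7\right) \left(- \frac{1}{17}\right) = \frac{7}{17} \approx 0.41176$)
$w{\left(g,C \right)} = g + 2 C$ ($w{\left(g,C \right)} = \left(C + g\right) + C = g + 2 C$)
$t{\left(z,N \right)} = -16$ ($t{\left(z,N \right)} = -4 + 2 \left(-6\right) = -4 - 12 = -16$)
$\sqrt{t{\left(r,7 \right)} + y{\left(-16,-13 \right)}} = \sqrt{-16 - 13} = \sqrt{-29} = i \sqrt{29}$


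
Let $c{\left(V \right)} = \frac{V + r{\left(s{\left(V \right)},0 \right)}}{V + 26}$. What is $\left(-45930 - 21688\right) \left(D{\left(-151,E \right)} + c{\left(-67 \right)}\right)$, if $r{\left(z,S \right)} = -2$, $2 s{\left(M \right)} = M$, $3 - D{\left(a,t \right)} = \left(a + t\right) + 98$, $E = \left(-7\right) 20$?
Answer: $- \frac{548043890}{41} \approx -1.3367 \cdot 10^{7}$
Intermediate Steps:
$E = -140$
$D{\left(a,t \right)} = -95 - a - t$ ($D{\left(a,t \right)} = 3 - \left(\left(a + t\right) + 98\right) = 3 - \left(98 + a + t\right) = -95 - a - t$)
$s{\left(M \right)} = \frac{M}{2}$
$c{\left(V \right)} = \frac{-2 + V}{26 + V}$ ($c{\left(V \right)} = \frac{V - 2}{V + 26} = \frac{-2 + V}{26 + V}$)
$\left(-45930 - 21688\right) \left(D{\left(-151,E \right)} + c{\left(-67 \right)}\right) = \left(-45930 - 21688\right) \left(\left(-95 - -151 - -140\right) + \frac{-2 - 67}{26 - 67}\right) = - 67618 \left(\left(-95 + 151 + 140\right) + \frac{1}{-41} \left(-69\right)\right) = - 67618 \left(196 - - \frac{69}{41}\right) = - 67618 \left(196 + \frac{69}{41}\right) = \left(-67618\right) \frac{8105}{41} = - \frac{548043890}{41}$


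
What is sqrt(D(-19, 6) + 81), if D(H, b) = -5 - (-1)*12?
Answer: 2*sqrt(22) ≈ 9.3808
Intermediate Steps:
D(H, b) = 7 (D(H, b) = -5 - 1*(-12) = -5 + 12 = 7)
sqrt(D(-19, 6) + 81) = sqrt(7 + 81) = sqrt(88) = 2*sqrt(22)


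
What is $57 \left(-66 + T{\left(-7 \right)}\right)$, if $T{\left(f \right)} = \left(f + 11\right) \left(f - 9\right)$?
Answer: $-7410$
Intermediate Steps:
$T{\left(f \right)} = \left(-9 + f\right) \left(11 + f\right)$ ($T{\left(f \right)} = \left(11 + f\right) \left(-9 + f\right) = \left(-9 + f\right) \left(11 + f\right)$)
$57 \left(-66 + T{\left(-7 \right)}\right) = 57 \left(-66 + \left(-99 + \left(-7\right)^{2} + 2 \left(-7\right)\right)\right) = 57 \left(-66 - 64\right) = 57 \left(-130\right) = -7410$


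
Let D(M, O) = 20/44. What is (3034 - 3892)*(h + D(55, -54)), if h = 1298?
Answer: -1114074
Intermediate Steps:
D(M, O) = 5/11 (D(M, O) = 20*(1/44) = 5/11)
(3034 - 3892)*(h + D(55, -54)) = (3034 - 3892)*(1298 + 5/11) = -858*14283/11 = -1114074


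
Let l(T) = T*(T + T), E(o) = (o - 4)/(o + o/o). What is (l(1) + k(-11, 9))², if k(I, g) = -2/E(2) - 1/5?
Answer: 576/25 ≈ 23.040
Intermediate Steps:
E(o) = (-4 + o)/(1 + o) (E(o) = (-4 + o)/(o + 1) = (-4 + o)/(1 + o))
k(I, g) = 14/5 (k(I, g) = -2*(1 + 2)/(-4 + 2) - 1/5 = -2/(-2/3) - 1*⅕ = -2/((⅓)*(-2)) - ⅕ = -2/(-⅔) - ⅕ = -2*(-3/2) - ⅕ = 3 - ⅕ = 14/5)
l(T) = 2*T² (l(T) = T*(2*T) = 2*T²)
(l(1) + k(-11, 9))² = (2*1² + 14/5)² = (2*1 + 14/5)² = (2 + 14/5)² = (24/5)² = 576/25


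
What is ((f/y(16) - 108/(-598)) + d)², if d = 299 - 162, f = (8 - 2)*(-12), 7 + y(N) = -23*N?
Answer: 26361046758601/1396890625 ≈ 18871.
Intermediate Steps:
y(N) = -7 - 23*N
f = -72 (f = 6*(-12) = -72)
d = 137
((f/y(16) - 108/(-598)) + d)² = ((-72/(-7 - 23*16) - 108/(-598)) + 137)² = ((-72/(-7 - 368) - 108*(-1/598)) + 137)² = ((-72/(-375) + 54/299) + 137)² = ((-72*(-1/375) + 54/299) + 137)² = ((24/125 + 54/299) + 137)² = (13926/37375 + 137)² = (5134301/37375)² = 26361046758601/1396890625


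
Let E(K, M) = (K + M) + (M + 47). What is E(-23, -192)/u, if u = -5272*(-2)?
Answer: -45/1318 ≈ -0.034143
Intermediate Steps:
u = 10544
E(K, M) = 47 + K + 2*M (E(K, M) = (K + M) + (47 + M) = 47 + K + 2*M)
E(-23, -192)/u = (47 - 23 + 2*(-192))/10544 = (47 - 23 - 384)*(1/10544) = -360*1/10544 = -45/1318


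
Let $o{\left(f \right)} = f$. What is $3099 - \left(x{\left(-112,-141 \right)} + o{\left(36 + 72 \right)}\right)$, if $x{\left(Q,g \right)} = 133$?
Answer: $2858$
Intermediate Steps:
$3099 - \left(x{\left(-112,-141 \right)} + o{\left(36 + 72 \right)}\right) = 3099 - \left(133 + \left(36 + 72\right)\right) = 3099 - \left(133 + 108\right) = 3099 - 241 = 2858$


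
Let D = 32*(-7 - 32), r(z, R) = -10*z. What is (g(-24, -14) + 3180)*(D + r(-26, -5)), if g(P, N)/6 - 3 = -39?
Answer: -2928432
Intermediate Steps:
g(P, N) = -216 (g(P, N) = 18 + 6*(-39) = 18 - 234 = -216)
D = -1248 (D = 32*(-39) = -1248)
(g(-24, -14) + 3180)*(D + r(-26, -5)) = (-216 + 3180)*(-1248 - 10*(-26)) = 2964*(-1248 + 260) = 2964*(-988) = -2928432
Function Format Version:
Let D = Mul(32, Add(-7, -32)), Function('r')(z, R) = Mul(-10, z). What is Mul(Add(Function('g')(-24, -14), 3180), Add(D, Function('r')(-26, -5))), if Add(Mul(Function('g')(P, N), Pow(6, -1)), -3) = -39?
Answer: -2928432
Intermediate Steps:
Function('g')(P, N) = -216 (Function('g')(P, N) = Add(18, Mul(6, -39)) = Add(18, -234) = -216)
D = -1248 (D = Mul(32, -39) = -1248)
Mul(Add(Function('g')(-24, -14), 3180), Add(D, Function('r')(-26, -5))) = Mul(Add(-216, 3180), Add(-1248, Mul(-10, -26))) = Mul(2964, Add(-1248, 260)) = Mul(2964, -988) = -2928432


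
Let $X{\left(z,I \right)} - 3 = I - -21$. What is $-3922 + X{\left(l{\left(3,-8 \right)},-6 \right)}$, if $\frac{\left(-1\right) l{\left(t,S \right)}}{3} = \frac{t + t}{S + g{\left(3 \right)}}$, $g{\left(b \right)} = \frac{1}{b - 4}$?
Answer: $-3904$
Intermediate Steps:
$g{\left(b \right)} = \frac{1}{-4 + b}$
$l{\left(t,S \right)} = - \frac{6 t}{-1 + S}$ ($l{\left(t,S \right)} = - 3 \frac{t + t}{S + \frac{1}{-4 + 3}} = - 3 \frac{2 t}{S + \frac{1}{-1}} = - 3 \frac{2 t}{S - 1} = - 3 \frac{2 t}{-1 + S} = - \frac{6 t}{-1 + S}$)
$X{\left(z,I \right)} = 24 + I$ ($X{\left(z,I \right)} = 3 + \left(I - -21\right) = 3 + \left(I + 21\right) = 3 + \left(21 + I\right) = 24 + I$)
$-3922 + X{\left(l{\left(3,-8 \right)},-6 \right)} = -3922 + \left(24 - 6\right) = -3922 + 18 = -3904$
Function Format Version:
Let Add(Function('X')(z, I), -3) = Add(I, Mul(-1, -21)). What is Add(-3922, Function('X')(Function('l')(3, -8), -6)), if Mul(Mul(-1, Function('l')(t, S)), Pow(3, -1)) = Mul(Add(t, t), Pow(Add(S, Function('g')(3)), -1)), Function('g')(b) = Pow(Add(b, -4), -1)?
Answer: -3904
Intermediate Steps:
Function('g')(b) = Pow(Add(-4, b), -1)
Function('l')(t, S) = Mul(-6, t, Pow(Add(-1, S), -1)) (Function('l')(t, S) = Mul(-3, Mul(Add(t, t), Pow(Add(S, Pow(Add(-4, 3), -1)), -1))) = Mul(-3, Mul(Mul(2, t), Pow(Add(S, Pow(-1, -1)), -1))) = Mul(-3, Mul(Mul(2, t), Pow(Add(S, -1), -1))) = Mul(-3, Mul(Mul(2, t), Pow(Add(-1, S), -1))) = Mul(-3, Mul(2, t, Pow(Add(-1, S), -1))) = Mul(-6, t, Pow(Add(-1, S), -1)))
Function('X')(z, I) = Add(24, I) (Function('X')(z, I) = Add(3, Add(I, Mul(-1, -21))) = Add(3, Add(I, 21)) = Add(3, Add(21, I)) = Add(24, I))
Add(-3922, Function('X')(Function('l')(3, -8), -6)) = Add(-3922, Add(24, -6)) = Add(-3922, 18) = -3904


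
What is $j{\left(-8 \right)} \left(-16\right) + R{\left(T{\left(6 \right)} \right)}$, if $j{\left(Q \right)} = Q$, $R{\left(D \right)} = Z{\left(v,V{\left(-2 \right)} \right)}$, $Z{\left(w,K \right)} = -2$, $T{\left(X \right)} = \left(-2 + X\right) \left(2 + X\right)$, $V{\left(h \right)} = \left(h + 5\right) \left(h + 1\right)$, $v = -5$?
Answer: $126$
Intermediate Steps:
$V{\left(h \right)} = \left(1 + h\right) \left(5 + h\right)$ ($V{\left(h \right)} = \left(5 + h\right) \left(1 + h\right) = \left(1 + h\right) \left(5 + h\right)$)
$R{\left(D \right)} = -2$
$j{\left(-8 \right)} \left(-16\right) + R{\left(T{\left(6 \right)} \right)} = \left(-8\right) \left(-16\right) - 2 = 128 - 2 = 126$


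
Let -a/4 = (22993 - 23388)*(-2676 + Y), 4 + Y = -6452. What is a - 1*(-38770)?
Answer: -14389790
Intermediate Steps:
Y = -6456 (Y = -4 - 6452 = -6456)
a = -14428560 (a = -4*(22993 - 23388)*(-2676 - 6456) = -(-1580)*(-9132) = -4*3607140 = -14428560)
a - 1*(-38770) = -14428560 - 1*(-38770) = -14428560 + 38770 = -14389790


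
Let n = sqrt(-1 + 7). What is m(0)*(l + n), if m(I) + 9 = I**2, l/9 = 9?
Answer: -729 - 9*sqrt(6) ≈ -751.04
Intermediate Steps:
l = 81 (l = 9*9 = 81)
m(I) = -9 + I**2
n = sqrt(6) ≈ 2.4495
m(0)*(l + n) = (-9 + 0**2)*(81 + sqrt(6)) = (-9 + 0)*(81 + sqrt(6)) = -9*(81 + sqrt(6)) = -729 - 9*sqrt(6)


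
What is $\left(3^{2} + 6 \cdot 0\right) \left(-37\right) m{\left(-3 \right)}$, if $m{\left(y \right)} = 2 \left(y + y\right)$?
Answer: $3996$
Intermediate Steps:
$m{\left(y \right)} = 4 y$ ($m{\left(y \right)} = 2 \cdot 2 y = 4 y$)
$\left(3^{2} + 6 \cdot 0\right) \left(-37\right) m{\left(-3 \right)} = \left(3^{2} + 6 \cdot 0\right) \left(-37\right) 4 \left(-3\right) = \left(9 + 0\right) \left(-37\right) \left(-12\right) = 9 \left(-37\right) \left(-12\right) = \left(-333\right) \left(-12\right) = 3996$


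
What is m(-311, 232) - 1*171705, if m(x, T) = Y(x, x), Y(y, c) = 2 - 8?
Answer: -171711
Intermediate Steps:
Y(y, c) = -6
m(x, T) = -6
m(-311, 232) - 1*171705 = -6 - 1*171705 = -6 - 171705 = -171711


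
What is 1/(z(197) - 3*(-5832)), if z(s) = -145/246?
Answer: 246/4303871 ≈ 5.7158e-5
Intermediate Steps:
z(s) = -145/246 (z(s) = -145*1/246 = -145/246)
1/(z(197) - 3*(-5832)) = 1/(-145/246 - 3*(-5832)) = 1/(-145/246 + 17496) = 1/(4303871/246) = 246/4303871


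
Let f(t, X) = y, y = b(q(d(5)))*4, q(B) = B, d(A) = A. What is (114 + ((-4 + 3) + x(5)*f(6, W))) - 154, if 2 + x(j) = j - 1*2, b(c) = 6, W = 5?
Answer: -17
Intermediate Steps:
y = 24 (y = 6*4 = 24)
f(t, X) = 24
x(j) = -4 + j (x(j) = -2 + (j - 1*2) = -2 + (j - 2) = -2 + (-2 + j) = -4 + j)
(114 + ((-4 + 3) + x(5)*f(6, W))) - 154 = (114 + ((-4 + 3) + (-4 + 5)*24)) - 154 = (114 + (-1 + 1*24)) - 154 = (114 + (-1 + 24)) - 154 = (114 + 23) - 154 = 137 - 154 = -17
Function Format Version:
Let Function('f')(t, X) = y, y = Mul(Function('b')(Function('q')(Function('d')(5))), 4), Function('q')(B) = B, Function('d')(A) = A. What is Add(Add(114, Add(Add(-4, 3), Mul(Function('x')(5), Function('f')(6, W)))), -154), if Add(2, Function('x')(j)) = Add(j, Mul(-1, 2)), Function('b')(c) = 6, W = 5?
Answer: -17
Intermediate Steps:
y = 24 (y = Mul(6, 4) = 24)
Function('f')(t, X) = 24
Function('x')(j) = Add(-4, j) (Function('x')(j) = Add(-2, Add(j, Mul(-1, 2))) = Add(-2, Add(j, -2)) = Add(-2, Add(-2, j)) = Add(-4, j))
Add(Add(114, Add(Add(-4, 3), Mul(Function('x')(5), Function('f')(6, W)))), -154) = Add(Add(114, Add(Add(-4, 3), Mul(Add(-4, 5), 24))), -154) = Add(Add(114, Add(-1, Mul(1, 24))), -154) = Add(Add(114, Add(-1, 24)), -154) = Add(Add(114, 23), -154) = Add(137, -154) = -17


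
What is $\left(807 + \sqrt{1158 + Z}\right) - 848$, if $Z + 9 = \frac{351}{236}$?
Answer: $-41 + \frac{\sqrt{16019385}}{118} \approx -7.0812$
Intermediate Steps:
$Z = - \frac{1773}{236}$ ($Z = -9 + \frac{351}{236} = - \frac{1773}{236} \approx -7.5127$)
$\left(807 + \sqrt{1158 + Z}\right) - 848 = \left(807 + \sqrt{1158 - \frac{1773}{236}}\right) - 848 = \left(807 + \sqrt{\frac{271515}{236}}\right) - 848 = \left(807 + \frac{\sqrt{16019385}}{118}\right) - 848 = -41 + \frac{\sqrt{16019385}}{118}$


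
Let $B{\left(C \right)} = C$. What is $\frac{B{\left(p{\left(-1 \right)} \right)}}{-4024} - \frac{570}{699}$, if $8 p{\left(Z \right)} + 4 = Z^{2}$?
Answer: $- \frac{6115781}{7500736} \approx -0.81536$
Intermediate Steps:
$p{\left(Z \right)} = - \frac{1}{2} + \frac{Z^{2}}{8}$
$\frac{B{\left(p{\left(-1 \right)} \right)}}{-4024} - \frac{570}{699} = \frac{- \frac{1}{2} + \frac{\left(-1\right)^{2}}{8}}{-4024} - \frac{570}{699} = \left(- \frac{1}{2} + \frac{1}{8} \cdot 1\right) \left(- \frac{1}{4024}\right) - \frac{190}{233} = \left(- \frac{1}{2} + \frac{1}{8}\right) \left(- \frac{1}{4024}\right) - \frac{190}{233} = \left(- \frac{3}{8}\right) \left(- \frac{1}{4024}\right) - \frac{190}{233} = \frac{3}{32192} - \frac{190}{233} = - \frac{6115781}{7500736}$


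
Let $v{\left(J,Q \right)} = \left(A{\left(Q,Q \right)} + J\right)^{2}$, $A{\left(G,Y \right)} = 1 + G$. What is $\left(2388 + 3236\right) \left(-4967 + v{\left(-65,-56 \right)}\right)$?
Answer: $53051192$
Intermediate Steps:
$v{\left(J,Q \right)} = \left(1 + J + Q\right)^{2}$ ($v{\left(J,Q \right)} = \left(\left(1 + Q\right) + J\right)^{2} = \left(1 + J + Q\right)^{2}$)
$\left(2388 + 3236\right) \left(-4967 + v{\left(-65,-56 \right)}\right) = \left(2388 + 3236\right) \left(-4967 + \left(1 - 65 - 56\right)^{2}\right) = 5624 \left(-4967 + \left(-120\right)^{2}\right) = 5624 \left(-4967 + 14400\right) = 5624 \cdot 9433 = 53051192$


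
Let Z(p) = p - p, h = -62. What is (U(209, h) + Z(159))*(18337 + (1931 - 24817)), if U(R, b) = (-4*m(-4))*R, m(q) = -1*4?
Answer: -15211856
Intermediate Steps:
m(q) = -4
Z(p) = 0
U(R, b) = 16*R (U(R, b) = (-4*(-4))*R = 16*R)
(U(209, h) + Z(159))*(18337 + (1931 - 24817)) = (16*209 + 0)*(18337 + (1931 - 24817)) = (3344 + 0)*(18337 - 22886) = 3344*(-4549) = -15211856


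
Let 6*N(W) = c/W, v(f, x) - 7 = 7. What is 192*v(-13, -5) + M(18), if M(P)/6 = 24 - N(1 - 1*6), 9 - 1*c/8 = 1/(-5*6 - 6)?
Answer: 25618/9 ≈ 2846.4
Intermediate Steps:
c = 650/9 (c = 72 - 8/(-5*6 - 6) = 72 - 8/(-30 - 6) = 72 - 8/(-36) = 72 - 8*(-1/36) = 72 + 2/9 = 650/9 ≈ 72.222)
v(f, x) = 14 (v(f, x) = 7 + 7 = 14)
N(W) = 325/(27*W) (N(W) = (650/(9*W))/6 = 325/(27*W))
M(P) = 1426/9 (M(P) = 6*(24 - 325/(27*(1 - 1*6))) = 6*(24 - 325/(27*(1 - 6))) = 6*(24 - 325/(27*(-5))) = 6*(24 - 325*(-1)/(27*5)) = 6*(24 - 1*(-65/27)) = 6*(24 + 65/27) = 6*(713/27) = 1426/9)
192*v(-13, -5) + M(18) = 192*14 + 1426/9 = 2688 + 1426/9 = 25618/9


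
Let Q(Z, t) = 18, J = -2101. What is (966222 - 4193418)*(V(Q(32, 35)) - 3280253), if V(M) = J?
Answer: 10592799699384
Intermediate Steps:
V(M) = -2101
(966222 - 4193418)*(V(Q(32, 35)) - 3280253) = (966222 - 4193418)*(-2101 - 3280253) = -3227196*(-3282354) = 10592799699384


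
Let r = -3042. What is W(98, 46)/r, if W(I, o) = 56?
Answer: -28/1521 ≈ -0.018409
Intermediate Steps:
W(98, 46)/r = 56/(-3042) = 56*(-1/3042) = -28/1521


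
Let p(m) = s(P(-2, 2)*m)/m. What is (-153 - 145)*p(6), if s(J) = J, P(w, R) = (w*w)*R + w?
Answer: -1788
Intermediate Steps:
P(w, R) = w + R*w² (P(w, R) = w²*R + w = R*w² + w = w + R*w²)
p(m) = 6 (p(m) = ((-2*(1 + 2*(-2)))*m)/m = ((-2*(1 - 4))*m)/m = ((-2*(-3))*m)/m = (6*m)/m = 6)
(-153 - 145)*p(6) = (-153 - 145)*6 = -298*6 = -1788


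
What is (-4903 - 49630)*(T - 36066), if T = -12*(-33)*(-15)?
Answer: 2290713198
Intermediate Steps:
T = -5940 (T = 396*(-15) = -5940)
(-4903 - 49630)*(T - 36066) = (-4903 - 49630)*(-5940 - 36066) = -54533*(-42006) = 2290713198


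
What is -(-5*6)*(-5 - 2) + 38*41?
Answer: 1348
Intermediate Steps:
-(-5*6)*(-5 - 2) + 38*41 = -(-30)*(-7) + 1558 = -1*210 + 1558 = -210 + 1558 = 1348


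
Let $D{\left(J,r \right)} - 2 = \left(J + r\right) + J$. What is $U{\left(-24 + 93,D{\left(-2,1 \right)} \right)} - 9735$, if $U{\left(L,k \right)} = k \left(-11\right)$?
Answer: $-9724$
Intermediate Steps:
$D{\left(J,r \right)} = 2 + r + 2 J$ ($D{\left(J,r \right)} = 2 + \left(\left(J + r\right) + J\right) = 2 + \left(r + 2 J\right) = 2 + r + 2 J$)
$U{\left(L,k \right)} = - 11 k$
$U{\left(-24 + 93,D{\left(-2,1 \right)} \right)} - 9735 = - 11 \left(2 + 1 + 2 \left(-2\right)\right) - 9735 = - 11 \left(2 + 1 - 4\right) - 9735 = \left(-11\right) \left(-1\right) - 9735 = 11 - 9735 = -9724$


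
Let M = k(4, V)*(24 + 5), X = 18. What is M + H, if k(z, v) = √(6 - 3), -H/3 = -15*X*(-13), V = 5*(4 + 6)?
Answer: -10530 + 29*√3 ≈ -10480.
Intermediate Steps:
V = 50 (V = 5*10 = 50)
H = -10530 (H = -3*(-15*18)*(-13) = -(-810)*(-13) = -3*3510 = -10530)
k(z, v) = √3
M = 29*√3 (M = √3*(24 + 5) = √3*29 = 29*√3 ≈ 50.229)
M + H = 29*√3 - 10530 = -10530 + 29*√3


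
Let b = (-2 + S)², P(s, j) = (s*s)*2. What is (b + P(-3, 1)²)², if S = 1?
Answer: 105625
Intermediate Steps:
P(s, j) = 2*s² (P(s, j) = s²*2 = 2*s²)
b = 1 (b = (-2 + 1)² = (-1)² = 1)
(b + P(-3, 1)²)² = (1 + (2*(-3)²)²)² = (1 + (2*9)²)² = (1 + 18²)² = (1 + 324)² = 325² = 105625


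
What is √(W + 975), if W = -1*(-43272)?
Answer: 7*√903 ≈ 210.35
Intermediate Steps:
W = 43272
√(W + 975) = √(43272 + 975) = √44247 = 7*√903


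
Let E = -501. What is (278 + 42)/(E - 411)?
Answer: -20/57 ≈ -0.35088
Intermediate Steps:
(278 + 42)/(E - 411) = (278 + 42)/(-501 - 411) = 320/(-912) = 320*(-1/912) = -20/57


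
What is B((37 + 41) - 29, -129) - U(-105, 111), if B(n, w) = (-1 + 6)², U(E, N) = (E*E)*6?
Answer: -66125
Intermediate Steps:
U(E, N) = 6*E² (U(E, N) = E²*6 = 6*E²)
B(n, w) = 25 (B(n, w) = 5² = 25)
B((37 + 41) - 29, -129) - U(-105, 111) = 25 - 6*(-105)² = 25 - 6*11025 = 25 - 1*66150 = 25 - 66150 = -66125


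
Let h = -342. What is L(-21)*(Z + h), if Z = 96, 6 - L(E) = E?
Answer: -6642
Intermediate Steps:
L(E) = 6 - E
L(-21)*(Z + h) = (6 - 1*(-21))*(96 - 342) = (6 + 21)*(-246) = 27*(-246) = -6642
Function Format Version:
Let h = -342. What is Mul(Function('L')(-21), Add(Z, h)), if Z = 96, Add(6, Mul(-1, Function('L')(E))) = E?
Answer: -6642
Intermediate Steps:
Function('L')(E) = Add(6, Mul(-1, E))
Mul(Function('L')(-21), Add(Z, h)) = Mul(Add(6, Mul(-1, -21)), Add(96, -342)) = Mul(Add(6, 21), -246) = Mul(27, -246) = -6642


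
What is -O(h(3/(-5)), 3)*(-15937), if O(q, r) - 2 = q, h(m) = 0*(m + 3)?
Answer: 31874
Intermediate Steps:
h(m) = 0 (h(m) = 0*(3 + m) = 0)
O(q, r) = 2 + q
-O(h(3/(-5)), 3)*(-15937) = -(2 + 0)*(-15937) = -2*(-15937) = -1*(-31874) = 31874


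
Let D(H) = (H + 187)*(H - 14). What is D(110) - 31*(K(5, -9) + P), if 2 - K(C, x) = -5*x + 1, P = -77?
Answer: 32263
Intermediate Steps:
D(H) = (-14 + H)*(187 + H) (D(H) = (187 + H)*(-14 + H) = (-14 + H)*(187 + H))
K(C, x) = 1 + 5*x (K(C, x) = 2 - (-5*x + 1) = 2 - (1 - 5*x) = 2 + (-1 + 5*x) = 1 + 5*x)
D(110) - 31*(K(5, -9) + P) = (-2618 + 110**2 + 173*110) - 31*((1 + 5*(-9)) - 77) = (-2618 + 12100 + 19030) - 31*((1 - 45) - 77) = 28512 - 31*(-44 - 77) = 28512 - 31*(-121) = 28512 - 1*(-3751) = 28512 + 3751 = 32263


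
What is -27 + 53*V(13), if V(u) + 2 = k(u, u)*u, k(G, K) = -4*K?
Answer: -35961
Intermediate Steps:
V(u) = -2 - 4*u² (V(u) = -2 + (-4*u)*u = -2 - 4*u²)
-27 + 53*V(13) = -27 + 53*(-2 - 4*13²) = -27 + 53*(-2 - 4*169) = -27 + 53*(-2 - 676) = -27 + 53*(-678) = -27 - 35934 = -35961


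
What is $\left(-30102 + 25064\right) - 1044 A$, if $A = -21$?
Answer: $16886$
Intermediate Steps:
$\left(-30102 + 25064\right) - 1044 A = \left(-30102 + 25064\right) - -21924 = -5038 + 21924 = 16886$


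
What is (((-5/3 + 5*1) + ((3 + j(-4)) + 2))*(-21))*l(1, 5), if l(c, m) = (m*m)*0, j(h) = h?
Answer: 0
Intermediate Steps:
l(c, m) = 0 (l(c, m) = m**2*0 = 0)
(((-5/3 + 5*1) + ((3 + j(-4)) + 2))*(-21))*l(1, 5) = (((-5/3 + 5*1) + ((3 - 4) + 2))*(-21))*0 = (((-5*1/3 + 5) + (-1 + 2))*(-21))*0 = (((-5/3 + 5) + 1)*(-21))*0 = ((10/3 + 1)*(-21))*0 = ((13/3)*(-21))*0 = -91*0 = 0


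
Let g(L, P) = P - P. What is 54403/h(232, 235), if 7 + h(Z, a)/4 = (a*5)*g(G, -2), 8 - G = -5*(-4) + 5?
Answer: -54403/28 ≈ -1943.0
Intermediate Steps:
G = -17 (G = 8 - (-5*(-4) + 5) = 8 - (20 + 5) = 8 - 1*25 = 8 - 25 = -17)
g(L, P) = 0
h(Z, a) = -28 (h(Z, a) = -28 + 4*((a*5)*0) = -28 + 4*((5*a)*0) = -28 + 4*0 = -28 + 0 = -28)
54403/h(232, 235) = 54403/(-28) = 54403*(-1/28) = -54403/28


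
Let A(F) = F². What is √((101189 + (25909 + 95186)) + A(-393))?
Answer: √376733 ≈ 613.79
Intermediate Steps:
√((101189 + (25909 + 95186)) + A(-393)) = √((101189 + (25909 + 95186)) + (-393)²) = √((101189 + 121095) + 154449) = √(222284 + 154449) = √376733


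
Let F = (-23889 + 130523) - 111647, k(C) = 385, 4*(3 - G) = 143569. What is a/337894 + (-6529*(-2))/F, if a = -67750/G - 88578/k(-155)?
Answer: -17423154619592317/6687060501727485 ≈ -2.6055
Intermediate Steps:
G = -143557/4 (G = 3 - ¼*143569 = 3 - 143569/4 = -143557/4 ≈ -35889.)
F = -5013 (F = 106634 - 111647 = -5013)
a = -1801665278/7895635 (a = -67750/(-143557/4) - 88578/385 = -67750*(-4/143557) - 88578*1/385 = 271000/143557 - 12654/55 = -1801665278/7895635 ≈ -228.19)
a/337894 + (-6529*(-2))/F = -1801665278/7895635/337894 - 6529*(-2)/(-5013) = -1801665278/7895635*1/337894 + 13058*(-1/5013) = -900832639/1333943846345 - 13058/5013 = -17423154619592317/6687060501727485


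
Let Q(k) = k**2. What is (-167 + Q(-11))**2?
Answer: 2116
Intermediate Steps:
(-167 + Q(-11))**2 = (-167 + (-11)**2)**2 = (-167 + 121)**2 = (-46)**2 = 2116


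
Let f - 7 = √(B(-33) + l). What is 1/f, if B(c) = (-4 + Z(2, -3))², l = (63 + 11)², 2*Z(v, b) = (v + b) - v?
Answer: -28/21829 + 10*√881/21829 ≈ 0.012315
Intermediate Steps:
Z(v, b) = b/2 (Z(v, b) = ((v + b) - v)/2 = ((b + v) - v)/2 = b/2)
l = 5476 (l = 74² = 5476)
B(c) = 121/4 (B(c) = (-4 + (½)*(-3))² = (-4 - 3/2)² = (-11/2)² = 121/4)
f = 7 + 5*√881/2 (f = 7 + √(121/4 + 5476) = 7 + √(22025/4) = 7 + 5*√881/2 ≈ 81.204)
1/f = 1/(7 + 5*√881/2)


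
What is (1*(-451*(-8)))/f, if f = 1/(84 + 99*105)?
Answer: 37808232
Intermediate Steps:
f = 1/10479 (f = 1/(84 + 10395) = 1/10479 ≈ 9.5429e-5)
(1*(-451*(-8)))/f = (1*(-451*(-8)))/(1/10479) = (1*3608)*10479 = 3608*10479 = 37808232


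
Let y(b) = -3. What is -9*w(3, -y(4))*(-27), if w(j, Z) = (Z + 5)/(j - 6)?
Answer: -648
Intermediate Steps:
w(j, Z) = (5 + Z)/(-6 + j)
-9*w(3, -y(4))*(-27) = -9*(5 - 1*(-3))/(-6 + 3)*(-27) = -9*(5 + 3)/(-3)*(-27) = -(-3)*8*(-27) = -9*(-8/3)*(-27) = 24*(-27) = -648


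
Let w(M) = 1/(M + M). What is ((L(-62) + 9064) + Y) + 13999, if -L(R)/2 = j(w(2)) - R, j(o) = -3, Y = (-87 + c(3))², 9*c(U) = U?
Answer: 274105/9 ≈ 30456.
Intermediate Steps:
w(M) = 1/(2*M)
c(U) = U/9
Y = 67600/9 (Y = (-87 + (⅑)*3)² = (-87 + ⅓)² = (-260/3)² = 67600/9 ≈ 7511.1)
L(R) = 6 + 2*R (L(R) = -2*(-3 - R) = 6 + 2*R)
((L(-62) + 9064) + Y) + 13999 = (((6 + 2*(-62)) + 9064) + 67600/9) + 13999 = (((6 - 124) + 9064) + 67600/9) + 13999 = ((-118 + 9064) + 67600/9) + 13999 = (8946 + 67600/9) + 13999 = 148114/9 + 13999 = 274105/9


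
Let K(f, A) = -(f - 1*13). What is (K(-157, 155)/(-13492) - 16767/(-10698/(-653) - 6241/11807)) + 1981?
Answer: 761452859205811/824603469098 ≈ 923.42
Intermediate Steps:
K(f, A) = 13 - f (K(f, A) = -(f - 13) = -(-13 + f) = 13 - f)
(K(-157, 155)/(-13492) - 16767/(-10698/(-653) - 6241/11807)) + 1981 = ((13 - 1*(-157))/(-13492) - 16767/(-10698/(-653) - 6241/11807)) + 1981 = ((13 + 157)*(-1/13492) - 16767/(-10698*(-1/653) - 6241*1/11807)) + 1981 = (170*(-1/13492) - 16767/(10698/653 - 6241/11807)) + 1981 = (-85/6746 - 16767/122235913/7709971) + 1981 = (-85/6746 - 16767*7709971/122235913) + 1981 = (-85/6746 - 129273083757/122235913) + 1981 = -872086613077327/824603469098 + 1981 = 761452859205811/824603469098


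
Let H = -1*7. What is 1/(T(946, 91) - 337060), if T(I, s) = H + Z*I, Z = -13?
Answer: -1/349365 ≈ -2.8623e-6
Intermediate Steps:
H = -7
T(I, s) = -7 - 13*I
1/(T(946, 91) - 337060) = 1/((-7 - 13*946) - 337060) = 1/((-7 - 12298) - 337060) = 1/(-12305 - 337060) = 1/(-349365) = -1/349365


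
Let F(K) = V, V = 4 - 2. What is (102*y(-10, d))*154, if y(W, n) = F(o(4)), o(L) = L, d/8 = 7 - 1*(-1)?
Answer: 31416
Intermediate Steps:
d = 64 (d = 8*(7 - 1*(-1)) = 8*(7 + 1) = 8*8 = 64)
V = 2
F(K) = 2
y(W, n) = 2
(102*y(-10, d))*154 = (102*2)*154 = 204*154 = 31416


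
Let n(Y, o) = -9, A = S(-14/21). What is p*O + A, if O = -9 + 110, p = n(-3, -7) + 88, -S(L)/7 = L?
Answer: 23951/3 ≈ 7983.7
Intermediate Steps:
S(L) = -7*L
A = 14/3 (A = -(-98)/21 = -7*(-2/3) = 14/3 ≈ 4.6667)
p = 79 (p = -9 + 88 = 79)
O = 101
p*O + A = 79*101 + 14/3 = 7979 + 14/3 = 23951/3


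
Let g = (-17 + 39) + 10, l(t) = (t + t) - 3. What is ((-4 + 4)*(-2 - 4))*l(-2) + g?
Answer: 32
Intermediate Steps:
l(t) = -3 + 2*t (l(t) = 2*t - 3 = -3 + 2*t)
g = 32 (g = 22 + 10 = 32)
((-4 + 4)*(-2 - 4))*l(-2) + g = ((-4 + 4)*(-2 - 4))*(-3 + 2*(-2)) + 32 = (0*(-6))*(-3 - 4) + 32 = 0*(-7) + 32 = 0 + 32 = 32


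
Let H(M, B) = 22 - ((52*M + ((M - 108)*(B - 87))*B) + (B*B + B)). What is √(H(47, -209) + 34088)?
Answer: √3761898 ≈ 1939.6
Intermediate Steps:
H(M, B) = 22 - B - B² - 52*M - B*(-108 + M)*(-87 + B) (H(M, B) = 22 - ((52*M + ((-108 + M)*(-87 + B))*B) + (B² + B)) = 22 - ((52*M + B*(-108 + M)*(-87 + B)) + (B + B²)) = 22 - (B + B² + 52*M + B*(-108 + M)*(-87 + B)) = 22 + (-B - B² - 52*M - B*(-108 + M)*(-87 + B)) = 22 - B - B² - 52*M - B*(-108 + M)*(-87 + B))
√(H(47, -209) + 34088) = √((22 - 9397*(-209) - 52*47 + 107*(-209)² - 1*47*(-209)² + 87*(-209)*47) + 34088) = √((22 + 1963973 - 2444 + 107*43681 - 1*47*43681 - 854601) + 34088) = √((22 + 1963973 - 2444 + 4673867 - 2053007 - 854601) + 34088) = √(3727810 + 34088) = √3761898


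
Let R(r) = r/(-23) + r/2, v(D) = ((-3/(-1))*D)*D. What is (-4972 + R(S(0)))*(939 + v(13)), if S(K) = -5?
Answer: -165434691/23 ≈ -7.1928e+6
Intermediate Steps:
v(D) = 3*D² (v(D) = ((-3*(-1))*D)*D = (3*D)*D = 3*D²)
R(r) = 21*r/46 (R(r) = r*(-1/23) + r*(½) = -r/23 + r/2 = 21*r/46)
(-4972 + R(S(0)))*(939 + v(13)) = (-4972 + (21/46)*(-5))*(939 + 3*13²) = (-4972 - 105/46)*(939 + 3*169) = -228817*(939 + 507)/46 = -228817/46*1446 = -165434691/23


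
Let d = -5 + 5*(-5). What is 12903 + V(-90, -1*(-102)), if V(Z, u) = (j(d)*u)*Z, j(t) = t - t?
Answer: 12903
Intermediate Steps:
d = -30 (d = -5 - 25 = -30)
j(t) = 0
V(Z, u) = 0 (V(Z, u) = (0*u)*Z = 0*Z = 0)
12903 + V(-90, -1*(-102)) = 12903 + 0 = 12903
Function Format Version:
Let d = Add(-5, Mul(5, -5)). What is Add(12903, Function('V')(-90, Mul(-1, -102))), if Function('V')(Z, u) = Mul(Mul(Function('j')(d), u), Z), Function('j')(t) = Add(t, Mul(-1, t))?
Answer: 12903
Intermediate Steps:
d = -30 (d = Add(-5, -25) = -30)
Function('j')(t) = 0
Function('V')(Z, u) = 0 (Function('V')(Z, u) = Mul(Mul(0, u), Z) = Mul(0, Z) = 0)
Add(12903, Function('V')(-90, Mul(-1, -102))) = Add(12903, 0) = 12903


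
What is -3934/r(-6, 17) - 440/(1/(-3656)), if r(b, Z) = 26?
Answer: 20910353/13 ≈ 1.6085e+6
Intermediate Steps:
-3934/r(-6, 17) - 440/(1/(-3656)) = -3934/26 - 440/(1/(-3656)) = -3934*1/26 - 440/(-1/3656) = -1967/13 - 440*(-3656) = -1967/13 + 1608640 = 20910353/13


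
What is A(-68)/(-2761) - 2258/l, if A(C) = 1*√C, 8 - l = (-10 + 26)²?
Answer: 1129/124 - 2*I*√17/2761 ≈ 9.1048 - 0.0029867*I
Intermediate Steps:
l = -248 (l = 8 - (-10 + 26)² = 8 - 1*16² = 8 - 1*256 = 8 - 256 = -248)
A(C) = √C
A(-68)/(-2761) - 2258/l = √(-68)/(-2761) - 2258/(-248) = (2*I*√17)*(-1/2761) - 2258*(-1/248) = -2*I*√17/2761 + 1129/124 = 1129/124 - 2*I*√17/2761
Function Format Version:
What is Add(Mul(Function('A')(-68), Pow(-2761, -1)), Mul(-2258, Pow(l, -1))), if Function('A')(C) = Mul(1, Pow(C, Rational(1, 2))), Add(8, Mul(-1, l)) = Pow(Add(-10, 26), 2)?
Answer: Add(Rational(1129, 124), Mul(Rational(-2, 2761), I, Pow(17, Rational(1, 2)))) ≈ Add(9.1048, Mul(-0.0029867, I))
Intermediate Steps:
l = -248 (l = Add(8, Mul(-1, Pow(Add(-10, 26), 2))) = Add(8, Mul(-1, Pow(16, 2))) = Add(8, Mul(-1, 256)) = Add(8, -256) = -248)
Function('A')(C) = Pow(C, Rational(1, 2))
Add(Mul(Function('A')(-68), Pow(-2761, -1)), Mul(-2258, Pow(l, -1))) = Add(Mul(Pow(-68, Rational(1, 2)), Pow(-2761, -1)), Mul(-2258, Pow(-248, -1))) = Add(Mul(Mul(2, I, Pow(17, Rational(1, 2))), Rational(-1, 2761)), Mul(-2258, Rational(-1, 248))) = Add(Mul(Rational(-2, 2761), I, Pow(17, Rational(1, 2))), Rational(1129, 124)) = Add(Rational(1129, 124), Mul(Rational(-2, 2761), I, Pow(17, Rational(1, 2))))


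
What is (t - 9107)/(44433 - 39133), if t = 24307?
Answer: 152/53 ≈ 2.8679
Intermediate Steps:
(t - 9107)/(44433 - 39133) = (24307 - 9107)/(44433 - 39133) = 15200/5300 = 15200*(1/5300) = 152/53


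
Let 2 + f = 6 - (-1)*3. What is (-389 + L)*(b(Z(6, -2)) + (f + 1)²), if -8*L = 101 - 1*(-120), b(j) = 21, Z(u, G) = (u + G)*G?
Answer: -283305/8 ≈ -35413.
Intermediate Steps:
Z(u, G) = G*(G + u) (Z(u, G) = (G + u)*G = G*(G + u))
f = 7 (f = -2 + (6 - (-1)*3) = -2 + (6 - 1*(-3)) = -2 + (6 + 3) = -2 + 9 = 7)
L = -221/8 (L = -(101 - 1*(-120))/8 = -(101 + 120)/8 = -⅛*221 = -221/8 ≈ -27.625)
(-389 + L)*(b(Z(6, -2)) + (f + 1)²) = (-389 - 221/8)*(21 + (7 + 1)²) = -3333*(21 + 8²)/8 = -3333*(21 + 64)/8 = -3333/8*85 = -283305/8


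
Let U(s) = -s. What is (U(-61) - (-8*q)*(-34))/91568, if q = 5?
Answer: -1299/91568 ≈ -0.014186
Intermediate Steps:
(U(-61) - (-8*q)*(-34))/91568 = (-1*(-61) - (-8*5)*(-34))/91568 = (61 - (-40)*(-34))*(1/91568) = (61 - 1*1360)*(1/91568) = (61 - 1360)*(1/91568) = -1299*1/91568 = -1299/91568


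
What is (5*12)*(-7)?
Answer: -420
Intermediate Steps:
(5*12)*(-7) = 60*(-7) = -420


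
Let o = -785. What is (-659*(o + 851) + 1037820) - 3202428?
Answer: -2208102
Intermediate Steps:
(-659*(o + 851) + 1037820) - 3202428 = (-659*(-785 + 851) + 1037820) - 3202428 = (-659*66 + 1037820) - 3202428 = (-43494 + 1037820) - 3202428 = 994326 - 3202428 = -2208102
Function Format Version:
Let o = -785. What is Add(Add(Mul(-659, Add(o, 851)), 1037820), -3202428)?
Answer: -2208102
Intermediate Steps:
Add(Add(Mul(-659, Add(o, 851)), 1037820), -3202428) = Add(Add(Mul(-659, Add(-785, 851)), 1037820), -3202428) = Add(Add(Mul(-659, 66), 1037820), -3202428) = Add(Add(-43494, 1037820), -3202428) = Add(994326, -3202428) = -2208102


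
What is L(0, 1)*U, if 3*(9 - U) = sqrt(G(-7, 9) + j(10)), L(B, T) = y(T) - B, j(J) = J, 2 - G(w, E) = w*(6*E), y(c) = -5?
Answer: -45 + 5*sqrt(390)/3 ≈ -12.086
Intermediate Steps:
G(w, E) = 2 - 6*E*w (G(w, E) = 2 - w*6*E = 2 - 6*E*w)
L(B, T) = -5 - B
U = 9 - sqrt(390)/3 (U = 9 - sqrt((2 - 6*9*(-7)) + 10)/3 = 9 - sqrt((2 + 378) + 10)/3 = 9 - sqrt(380 + 10)/3 = 9 - sqrt(390)/3 ≈ 2.4172)
L(0, 1)*U = (-5 - 1*0)*(9 - sqrt(390)/3) = (-5 + 0)*(9 - sqrt(390)/3) = -5*(9 - sqrt(390)/3) = -45 + 5*sqrt(390)/3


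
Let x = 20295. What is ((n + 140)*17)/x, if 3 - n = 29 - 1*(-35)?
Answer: 1343/20295 ≈ 0.066174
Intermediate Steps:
n = -61 (n = 3 - (29 - 1*(-35)) = 3 - (29 + 35) = 3 - 1*64 = 3 - 64 = -61)
((n + 140)*17)/x = ((-61 + 140)*17)/20295 = (79*17)*(1/20295) = 1343*(1/20295) = 1343/20295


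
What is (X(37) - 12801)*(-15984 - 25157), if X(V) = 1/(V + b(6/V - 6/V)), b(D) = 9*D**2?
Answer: 19485858676/37 ≈ 5.2664e+8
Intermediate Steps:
X(V) = 1/V (X(V) = 1/(V + 9*(6/V - 6/V)**2) = 1/(V + 9*0**2) = 1/(V + 9*0) = 1/(V + 0) = 1/V)
(X(37) - 12801)*(-15984 - 25157) = (1/37 - 12801)*(-15984 - 25157) = (1/37 - 12801)*(-41141) = -473636/37*(-41141) = 19485858676/37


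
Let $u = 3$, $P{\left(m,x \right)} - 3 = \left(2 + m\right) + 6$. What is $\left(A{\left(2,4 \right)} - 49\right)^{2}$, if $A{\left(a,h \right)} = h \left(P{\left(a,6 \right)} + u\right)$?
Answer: $225$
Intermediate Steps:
$P{\left(m,x \right)} = 11 + m$ ($P{\left(m,x \right)} = 3 + \left(\left(2 + m\right) + 6\right) = 3 + \left(8 + m\right) = 11 + m$)
$A{\left(a,h \right)} = h \left(14 + a\right)$ ($A{\left(a,h \right)} = h \left(\left(11 + a\right) + 3\right) = h \left(14 + a\right)$)
$\left(A{\left(2,4 \right)} - 49\right)^{2} = \left(4 \left(14 + 2\right) - 49\right)^{2} = \left(4 \cdot 16 - 49\right)^{2} = \left(64 - 49\right)^{2} = 15^{2} = 225$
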